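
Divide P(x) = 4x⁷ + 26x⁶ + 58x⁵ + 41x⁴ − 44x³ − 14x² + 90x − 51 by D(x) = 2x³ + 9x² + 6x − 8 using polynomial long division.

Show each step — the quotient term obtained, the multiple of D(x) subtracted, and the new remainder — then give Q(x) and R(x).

Q(x) = 2x⁴ + 4x³ + 5x² − 6x + 6; R(x) = 8x² + 6x − 3

Step 1: lead(4x⁷ + 26x⁶ + 58x⁵ + 41x⁴ − 44x³ − 14x² + 90x − 51) ÷ lead(D) = 4x⁷ ÷ 2x³ = 2x⁴. Subtract (2x⁴)·D = 4x⁷ + 18x⁶ + 12x⁵ − 16x⁴. Remainder: 8x⁶ + 46x⁵ + 57x⁴ − 44x³ − 14x² + 90x − 51.
Step 2: lead(8x⁶ + 46x⁵ + 57x⁴ − 44x³ − 14x² + 90x − 51) ÷ lead(D) = 8x⁶ ÷ 2x³ = 4x³. Subtract (4x³)·D = 8x⁶ + 36x⁵ + 24x⁴ − 32x³. Remainder: 10x⁵ + 33x⁴ − 12x³ − 14x² + 90x − 51.
Step 3: lead(10x⁵ + 33x⁴ − 12x³ − 14x² + 90x − 51) ÷ lead(D) = 10x⁵ ÷ 2x³ = 5x². Subtract (5x²)·D = 10x⁵ + 45x⁴ + 30x³ − 40x². Remainder: −12x⁴ − 42x³ + 26x² + 90x − 51.
Step 4: lead(−12x⁴ − 42x³ + 26x² + 90x − 51) ÷ lead(D) = −12x⁴ ÷ 2x³ = −6x. Subtract (−6x)·D = −12x⁴ − 54x³ − 36x² + 48x. Remainder: 12x³ + 62x² + 42x − 51.
Step 5: lead(12x³ + 62x² + 42x − 51) ÷ lead(D) = 12x³ ÷ 2x³ = 6. Subtract (6)·D = 12x³ + 54x² + 36x − 48. Remainder: 8x² + 6x − 3.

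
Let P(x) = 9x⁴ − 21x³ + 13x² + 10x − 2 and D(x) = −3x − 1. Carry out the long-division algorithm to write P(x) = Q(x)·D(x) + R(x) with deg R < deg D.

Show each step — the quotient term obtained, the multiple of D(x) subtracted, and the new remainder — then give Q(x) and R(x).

Step 1: lead(9x⁴ − 21x³ + 13x² + 10x − 2) ÷ lead(D) = 9x⁴ ÷ −3x = −3x³. Subtract (−3x³)·D = 9x⁴ + 3x³. Remainder: −24x³ + 13x² + 10x − 2.
Step 2: lead(−24x³ + 13x² + 10x − 2) ÷ lead(D) = −24x³ ÷ −3x = 8x². Subtract (8x²)·D = −24x³ − 8x². Remainder: 21x² + 10x − 2.
Step 3: lead(21x² + 10x − 2) ÷ lead(D) = 21x² ÷ −3x = −7x. Subtract (−7x)·D = 21x² + 7x. Remainder: 3x − 2.
Step 4: lead(3x − 2) ÷ lead(D) = 3x ÷ −3x = −1. Subtract (−1)·D = 3x + 1. Remainder: −3.

Q(x) = −3x³ + 8x² − 7x − 1; R(x) = −3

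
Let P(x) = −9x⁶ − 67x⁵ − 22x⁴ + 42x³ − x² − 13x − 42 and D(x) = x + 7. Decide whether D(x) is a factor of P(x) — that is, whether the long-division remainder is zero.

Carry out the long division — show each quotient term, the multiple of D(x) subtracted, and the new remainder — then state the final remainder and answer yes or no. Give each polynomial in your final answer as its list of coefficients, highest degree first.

Step 1: lead(−9x⁶ − 67x⁵ − 22x⁴ + 42x³ − x² − 13x − 42) ÷ lead(D) = −9x⁶ ÷ x = −9x⁵. Subtract (−9x⁵)·D = −9x⁶ − 63x⁵. Remainder: −4x⁵ − 22x⁴ + 42x³ − x² − 13x − 42.
Step 2: lead(−4x⁵ − 22x⁴ + 42x³ − x² − 13x − 42) ÷ lead(D) = −4x⁵ ÷ x = −4x⁴. Subtract (−4x⁴)·D = −4x⁵ − 28x⁴. Remainder: 6x⁴ + 42x³ − x² − 13x − 42.
Step 3: lead(6x⁴ + 42x³ − x² − 13x − 42) ÷ lead(D) = 6x⁴ ÷ x = 6x³. Subtract (6x³)·D = 6x⁴ + 42x³. Remainder: −x² − 13x − 42.
Step 4: lead(−x² − 13x − 42) ÷ lead(D) = −x² ÷ x = −x. Subtract (−x)·D = −x² − 7x. Remainder: −6x − 42.
Step 5: lead(−6x − 42) ÷ lead(D) = −6x ÷ x = −6. Subtract (−6)·D = −6x − 42. Remainder: 0.

R = [0], so D(x) is a factor of P(x). yes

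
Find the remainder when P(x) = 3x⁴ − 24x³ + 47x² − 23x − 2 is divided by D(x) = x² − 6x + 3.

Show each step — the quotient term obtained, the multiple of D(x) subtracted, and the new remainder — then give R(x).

Step 1: lead(3x⁴ − 24x³ + 47x² − 23x − 2) ÷ lead(D) = 3x⁴ ÷ x² = 3x². Subtract (3x²)·D = 3x⁴ − 18x³ + 9x². Remainder: −6x³ + 38x² − 23x − 2.
Step 2: lead(−6x³ + 38x² − 23x − 2) ÷ lead(D) = −6x³ ÷ x² = −6x. Subtract (−6x)·D = −6x³ + 36x² − 18x. Remainder: 2x² − 5x − 2.
Step 3: lead(2x² − 5x − 2) ÷ lead(D) = 2x² ÷ x² = 2. Subtract (2)·D = 2x² − 12x + 6. Remainder: 7x − 8.

R(x) = 7x − 8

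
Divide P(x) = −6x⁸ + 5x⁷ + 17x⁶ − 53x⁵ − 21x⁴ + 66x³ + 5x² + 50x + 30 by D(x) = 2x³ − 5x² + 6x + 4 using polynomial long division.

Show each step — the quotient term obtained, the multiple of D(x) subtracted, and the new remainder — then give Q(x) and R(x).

Q(x) = −3x⁵ − 5x⁴ + 5x³ + 7x² + 2x + 7; R(x) = 2

Step 1: lead(−6x⁸ + 5x⁷ + 17x⁶ − 53x⁵ − 21x⁴ + 66x³ + 5x² + 50x + 30) ÷ lead(D) = −6x⁸ ÷ 2x³ = −3x⁵. Subtract (−3x⁵)·D = −6x⁸ + 15x⁷ − 18x⁶ − 12x⁵. Remainder: −10x⁷ + 35x⁶ − 41x⁵ − 21x⁴ + 66x³ + 5x² + 50x + 30.
Step 2: lead(−10x⁷ + 35x⁶ − 41x⁵ − 21x⁴ + 66x³ + 5x² + 50x + 30) ÷ lead(D) = −10x⁷ ÷ 2x³ = −5x⁴. Subtract (−5x⁴)·D = −10x⁷ + 25x⁶ − 30x⁵ − 20x⁴. Remainder: 10x⁶ − 11x⁵ − x⁴ + 66x³ + 5x² + 50x + 30.
Step 3: lead(10x⁶ − 11x⁵ − x⁴ + 66x³ + 5x² + 50x + 30) ÷ lead(D) = 10x⁶ ÷ 2x³ = 5x³. Subtract (5x³)·D = 10x⁶ − 25x⁵ + 30x⁴ + 20x³. Remainder: 14x⁵ − 31x⁴ + 46x³ + 5x² + 50x + 30.
Step 4: lead(14x⁵ − 31x⁴ + 46x³ + 5x² + 50x + 30) ÷ lead(D) = 14x⁵ ÷ 2x³ = 7x². Subtract (7x²)·D = 14x⁵ − 35x⁴ + 42x³ + 28x². Remainder: 4x⁴ + 4x³ − 23x² + 50x + 30.
Step 5: lead(4x⁴ + 4x³ − 23x² + 50x + 30) ÷ lead(D) = 4x⁴ ÷ 2x³ = 2x. Subtract (2x)·D = 4x⁴ − 10x³ + 12x² + 8x. Remainder: 14x³ − 35x² + 42x + 30.
Step 6: lead(14x³ − 35x² + 42x + 30) ÷ lead(D) = 14x³ ÷ 2x³ = 7. Subtract (7)·D = 14x³ − 35x² + 42x + 28. Remainder: 2.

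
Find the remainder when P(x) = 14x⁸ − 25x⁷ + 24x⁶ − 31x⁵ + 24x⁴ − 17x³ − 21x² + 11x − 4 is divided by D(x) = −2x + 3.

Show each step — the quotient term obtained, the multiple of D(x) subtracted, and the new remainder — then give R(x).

R(x) = −1

Step 1: lead(14x⁸ − 25x⁷ + 24x⁶ − 31x⁵ + 24x⁴ − 17x³ − 21x² + 11x − 4) ÷ lead(D) = 14x⁸ ÷ −2x = −7x⁷. Subtract (−7x⁷)·D = 14x⁸ − 21x⁷. Remainder: −4x⁷ + 24x⁶ − 31x⁵ + 24x⁴ − 17x³ − 21x² + 11x − 4.
Step 2: lead(−4x⁷ + 24x⁶ − 31x⁵ + 24x⁴ − 17x³ − 21x² + 11x − 4) ÷ lead(D) = −4x⁷ ÷ −2x = 2x⁶. Subtract (2x⁶)·D = −4x⁷ + 6x⁶. Remainder: 18x⁶ − 31x⁵ + 24x⁴ − 17x³ − 21x² + 11x − 4.
Step 3: lead(18x⁶ − 31x⁵ + 24x⁴ − 17x³ − 21x² + 11x − 4) ÷ lead(D) = 18x⁶ ÷ −2x = −9x⁵. Subtract (−9x⁵)·D = 18x⁶ − 27x⁵. Remainder: −4x⁵ + 24x⁴ − 17x³ − 21x² + 11x − 4.
Step 4: lead(−4x⁵ + 24x⁴ − 17x³ − 21x² + 11x − 4) ÷ lead(D) = −4x⁵ ÷ −2x = 2x⁴. Subtract (2x⁴)·D = −4x⁵ + 6x⁴. Remainder: 18x⁴ − 17x³ − 21x² + 11x − 4.
Step 5: lead(18x⁴ − 17x³ − 21x² + 11x − 4) ÷ lead(D) = 18x⁴ ÷ −2x = −9x³. Subtract (−9x³)·D = 18x⁴ − 27x³. Remainder: 10x³ − 21x² + 11x − 4.
Step 6: lead(10x³ − 21x² + 11x − 4) ÷ lead(D) = 10x³ ÷ −2x = −5x². Subtract (−5x²)·D = 10x³ − 15x². Remainder: −6x² + 11x − 4.
Step 7: lead(−6x² + 11x − 4) ÷ lead(D) = −6x² ÷ −2x = 3x. Subtract (3x)·D = −6x² + 9x. Remainder: 2x − 4.
Step 8: lead(2x − 4) ÷ lead(D) = 2x ÷ −2x = −1. Subtract (−1)·D = 2x − 3. Remainder: −1.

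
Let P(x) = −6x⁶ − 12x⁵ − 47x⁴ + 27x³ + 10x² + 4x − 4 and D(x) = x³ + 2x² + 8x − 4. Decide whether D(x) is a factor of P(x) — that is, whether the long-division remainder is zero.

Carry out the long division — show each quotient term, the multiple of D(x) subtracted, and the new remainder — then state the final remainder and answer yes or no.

Step 1: lead(−6x⁶ − 12x⁵ − 47x⁴ + 27x³ + 10x² + 4x − 4) ÷ lead(D) = −6x⁶ ÷ x³ = −6x³. Subtract (−6x³)·D = −6x⁶ − 12x⁵ − 48x⁴ + 24x³. Remainder: x⁴ + 3x³ + 10x² + 4x − 4.
Step 2: lead(x⁴ + 3x³ + 10x² + 4x − 4) ÷ lead(D) = x⁴ ÷ x³ = x. Subtract (x)·D = x⁴ + 2x³ + 8x² − 4x. Remainder: x³ + 2x² + 8x − 4.
Step 3: lead(x³ + 2x² + 8x − 4) ÷ lead(D) = x³ ÷ x³ = 1. Subtract (1)·D = x³ + 2x² + 8x − 4. Remainder: 0.

R(x) = 0, so D(x) is a factor of P(x). yes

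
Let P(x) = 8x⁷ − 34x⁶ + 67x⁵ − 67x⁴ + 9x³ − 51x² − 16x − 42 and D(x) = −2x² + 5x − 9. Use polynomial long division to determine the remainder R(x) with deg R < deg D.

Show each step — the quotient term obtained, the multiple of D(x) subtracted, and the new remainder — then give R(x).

R(x) = −6

Step 1: lead(8x⁷ − 34x⁶ + 67x⁵ − 67x⁴ + 9x³ − 51x² − 16x − 42) ÷ lead(D) = 8x⁷ ÷ −2x² = −4x⁵. Subtract (−4x⁵)·D = 8x⁷ − 20x⁶ + 36x⁵. Remainder: −14x⁶ + 31x⁵ − 67x⁴ + 9x³ − 51x² − 16x − 42.
Step 2: lead(−14x⁶ + 31x⁵ − 67x⁴ + 9x³ − 51x² − 16x − 42) ÷ lead(D) = −14x⁶ ÷ −2x² = 7x⁴. Subtract (7x⁴)·D = −14x⁶ + 35x⁵ − 63x⁴. Remainder: −4x⁵ − 4x⁴ + 9x³ − 51x² − 16x − 42.
Step 3: lead(−4x⁵ − 4x⁴ + 9x³ − 51x² − 16x − 42) ÷ lead(D) = −4x⁵ ÷ −2x² = 2x³. Subtract (2x³)·D = −4x⁵ + 10x⁴ − 18x³. Remainder: −14x⁴ + 27x³ − 51x² − 16x − 42.
Step 4: lead(−14x⁴ + 27x³ − 51x² − 16x − 42) ÷ lead(D) = −14x⁴ ÷ −2x² = 7x². Subtract (7x²)·D = −14x⁴ + 35x³ − 63x². Remainder: −8x³ + 12x² − 16x − 42.
Step 5: lead(−8x³ + 12x² − 16x − 42) ÷ lead(D) = −8x³ ÷ −2x² = 4x. Subtract (4x)·D = −8x³ + 20x² − 36x. Remainder: −8x² + 20x − 42.
Step 6: lead(−8x² + 20x − 42) ÷ lead(D) = −8x² ÷ −2x² = 4. Subtract (4)·D = −8x² + 20x − 36. Remainder: −6.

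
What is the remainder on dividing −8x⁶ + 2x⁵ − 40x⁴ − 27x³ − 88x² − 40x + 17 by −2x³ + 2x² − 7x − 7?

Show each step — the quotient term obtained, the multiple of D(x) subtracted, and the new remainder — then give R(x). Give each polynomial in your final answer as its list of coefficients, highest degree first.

Step 1: lead(−8x⁶ + 2x⁵ − 40x⁴ − 27x³ − 88x² − 40x + 17) ÷ lead(D) = −8x⁶ ÷ −2x³ = 4x³. Subtract (4x³)·D = −8x⁶ + 8x⁵ − 28x⁴ − 28x³. Remainder: −6x⁵ − 12x⁴ + x³ − 88x² − 40x + 17.
Step 2: lead(−6x⁵ − 12x⁴ + x³ − 88x² − 40x + 17) ÷ lead(D) = −6x⁵ ÷ −2x³ = 3x². Subtract (3x²)·D = −6x⁵ + 6x⁴ − 21x³ − 21x². Remainder: −18x⁴ + 22x³ − 67x² − 40x + 17.
Step 3: lead(−18x⁴ + 22x³ − 67x² − 40x + 17) ÷ lead(D) = −18x⁴ ÷ −2x³ = 9x. Subtract (9x)·D = −18x⁴ + 18x³ − 63x² − 63x. Remainder: 4x³ − 4x² + 23x + 17.
Step 4: lead(4x³ − 4x² + 23x + 17) ÷ lead(D) = 4x³ ÷ −2x³ = −2. Subtract (−2)·D = 4x³ − 4x² + 14x + 14. Remainder: 9x + 3.

R = [9, 3]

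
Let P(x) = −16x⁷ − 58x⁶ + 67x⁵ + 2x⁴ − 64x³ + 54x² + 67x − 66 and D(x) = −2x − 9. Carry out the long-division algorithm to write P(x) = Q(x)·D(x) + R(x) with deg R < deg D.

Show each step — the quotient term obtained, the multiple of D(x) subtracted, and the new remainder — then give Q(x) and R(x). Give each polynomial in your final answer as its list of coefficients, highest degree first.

Q = [8, -7, -2, 8, -4, -9, 7]; R = [-3]

Step 1: lead(−16x⁷ − 58x⁶ + 67x⁵ + 2x⁴ − 64x³ + 54x² + 67x − 66) ÷ lead(D) = −16x⁷ ÷ −2x = 8x⁶. Subtract (8x⁶)·D = −16x⁷ − 72x⁶. Remainder: 14x⁶ + 67x⁵ + 2x⁴ − 64x³ + 54x² + 67x − 66.
Step 2: lead(14x⁶ + 67x⁵ + 2x⁴ − 64x³ + 54x² + 67x − 66) ÷ lead(D) = 14x⁶ ÷ −2x = −7x⁵. Subtract (−7x⁵)·D = 14x⁶ + 63x⁵. Remainder: 4x⁵ + 2x⁴ − 64x³ + 54x² + 67x − 66.
Step 3: lead(4x⁵ + 2x⁴ − 64x³ + 54x² + 67x − 66) ÷ lead(D) = 4x⁵ ÷ −2x = −2x⁴. Subtract (−2x⁴)·D = 4x⁵ + 18x⁴. Remainder: −16x⁴ − 64x³ + 54x² + 67x − 66.
Step 4: lead(−16x⁴ − 64x³ + 54x² + 67x − 66) ÷ lead(D) = −16x⁴ ÷ −2x = 8x³. Subtract (8x³)·D = −16x⁴ − 72x³. Remainder: 8x³ + 54x² + 67x − 66.
Step 5: lead(8x³ + 54x² + 67x − 66) ÷ lead(D) = 8x³ ÷ −2x = −4x². Subtract (−4x²)·D = 8x³ + 36x². Remainder: 18x² + 67x − 66.
Step 6: lead(18x² + 67x − 66) ÷ lead(D) = 18x² ÷ −2x = −9x. Subtract (−9x)·D = 18x² + 81x. Remainder: −14x − 66.
Step 7: lead(−14x − 66) ÷ lead(D) = −14x ÷ −2x = 7. Subtract (7)·D = −14x − 63. Remainder: −3.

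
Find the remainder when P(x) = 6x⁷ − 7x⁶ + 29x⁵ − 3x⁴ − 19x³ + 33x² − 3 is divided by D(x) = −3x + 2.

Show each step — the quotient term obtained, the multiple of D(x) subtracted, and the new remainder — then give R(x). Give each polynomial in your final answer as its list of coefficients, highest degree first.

R = [9]

Step 1: lead(6x⁷ − 7x⁶ + 29x⁵ − 3x⁴ − 19x³ + 33x² − 3) ÷ lead(D) = 6x⁷ ÷ −3x = −2x⁶. Subtract (−2x⁶)·D = 6x⁷ − 4x⁶. Remainder: −3x⁶ + 29x⁵ − 3x⁴ − 19x³ + 33x² − 3.
Step 2: lead(−3x⁶ + 29x⁵ − 3x⁴ − 19x³ + 33x² − 3) ÷ lead(D) = −3x⁶ ÷ −3x = x⁵. Subtract (x⁵)·D = −3x⁶ + 2x⁵. Remainder: 27x⁵ − 3x⁴ − 19x³ + 33x² − 3.
Step 3: lead(27x⁵ − 3x⁴ − 19x³ + 33x² − 3) ÷ lead(D) = 27x⁵ ÷ −3x = −9x⁴. Subtract (−9x⁴)·D = 27x⁵ − 18x⁴. Remainder: 15x⁴ − 19x³ + 33x² − 3.
Step 4: lead(15x⁴ − 19x³ + 33x² − 3) ÷ lead(D) = 15x⁴ ÷ −3x = −5x³. Subtract (−5x³)·D = 15x⁴ − 10x³. Remainder: −9x³ + 33x² − 3.
Step 5: lead(−9x³ + 33x² − 3) ÷ lead(D) = −9x³ ÷ −3x = 3x². Subtract (3x²)·D = −9x³ + 6x². Remainder: 27x² − 3.
Step 6: lead(27x² − 3) ÷ lead(D) = 27x² ÷ −3x = −9x. Subtract (−9x)·D = 27x² − 18x. Remainder: 18x − 3.
Step 7: lead(18x − 3) ÷ lead(D) = 18x ÷ −3x = −6. Subtract (−6)·D = 18x − 12. Remainder: 9.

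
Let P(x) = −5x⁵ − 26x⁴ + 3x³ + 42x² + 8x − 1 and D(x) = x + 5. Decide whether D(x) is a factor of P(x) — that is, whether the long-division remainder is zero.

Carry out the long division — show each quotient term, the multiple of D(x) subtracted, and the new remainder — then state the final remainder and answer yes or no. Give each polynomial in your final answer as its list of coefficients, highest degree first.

Step 1: lead(−5x⁵ − 26x⁴ + 3x³ + 42x² + 8x − 1) ÷ lead(D) = −5x⁵ ÷ x = −5x⁴. Subtract (−5x⁴)·D = −5x⁵ − 25x⁴. Remainder: −x⁴ + 3x³ + 42x² + 8x − 1.
Step 2: lead(−x⁴ + 3x³ + 42x² + 8x − 1) ÷ lead(D) = −x⁴ ÷ x = −x³. Subtract (−x³)·D = −x⁴ − 5x³. Remainder: 8x³ + 42x² + 8x − 1.
Step 3: lead(8x³ + 42x² + 8x − 1) ÷ lead(D) = 8x³ ÷ x = 8x². Subtract (8x²)·D = 8x³ + 40x². Remainder: 2x² + 8x − 1.
Step 4: lead(2x² + 8x − 1) ÷ lead(D) = 2x² ÷ x = 2x. Subtract (2x)·D = 2x² + 10x. Remainder: −2x − 1.
Step 5: lead(−2x − 1) ÷ lead(D) = −2x ÷ x = −2. Subtract (−2)·D = −2x − 10. Remainder: 9.

R = [9], so D(x) is not a factor of P(x). no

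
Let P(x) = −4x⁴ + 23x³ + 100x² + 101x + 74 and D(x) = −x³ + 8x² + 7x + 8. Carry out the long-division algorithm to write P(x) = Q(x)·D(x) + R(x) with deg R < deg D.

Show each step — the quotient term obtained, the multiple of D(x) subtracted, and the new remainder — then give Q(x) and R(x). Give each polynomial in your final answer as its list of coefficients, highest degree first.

Step 1: lead(−4x⁴ + 23x³ + 100x² + 101x + 74) ÷ lead(D) = −4x⁴ ÷ −x³ = 4x. Subtract (4x)·D = −4x⁴ + 32x³ + 28x² + 32x. Remainder: −9x³ + 72x² + 69x + 74.
Step 2: lead(−9x³ + 72x² + 69x + 74) ÷ lead(D) = −9x³ ÷ −x³ = 9. Subtract (9)·D = −9x³ + 72x² + 63x + 72. Remainder: 6x + 2.

Q = [4, 9]; R = [6, 2]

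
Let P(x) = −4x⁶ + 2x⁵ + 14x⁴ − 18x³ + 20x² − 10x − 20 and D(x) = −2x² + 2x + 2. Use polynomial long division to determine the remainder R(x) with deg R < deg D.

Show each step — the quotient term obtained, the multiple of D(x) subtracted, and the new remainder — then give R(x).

R(x) = −6x − 4

Step 1: lead(−4x⁶ + 2x⁵ + 14x⁴ − 18x³ + 20x² − 10x − 20) ÷ lead(D) = −4x⁶ ÷ −2x² = 2x⁴. Subtract (2x⁴)·D = −4x⁶ + 4x⁵ + 4x⁴. Remainder: −2x⁵ + 10x⁴ − 18x³ + 20x² − 10x − 20.
Step 2: lead(−2x⁵ + 10x⁴ − 18x³ + 20x² − 10x − 20) ÷ lead(D) = −2x⁵ ÷ −2x² = x³. Subtract (x³)·D = −2x⁵ + 2x⁴ + 2x³. Remainder: 8x⁴ − 20x³ + 20x² − 10x − 20.
Step 3: lead(8x⁴ − 20x³ + 20x² − 10x − 20) ÷ lead(D) = 8x⁴ ÷ −2x² = −4x². Subtract (−4x²)·D = 8x⁴ − 8x³ − 8x². Remainder: −12x³ + 28x² − 10x − 20.
Step 4: lead(−12x³ + 28x² − 10x − 20) ÷ lead(D) = −12x³ ÷ −2x² = 6x. Subtract (6x)·D = −12x³ + 12x² + 12x. Remainder: 16x² − 22x − 20.
Step 5: lead(16x² − 22x − 20) ÷ lead(D) = 16x² ÷ −2x² = −8. Subtract (−8)·D = 16x² − 16x − 16. Remainder: −6x − 4.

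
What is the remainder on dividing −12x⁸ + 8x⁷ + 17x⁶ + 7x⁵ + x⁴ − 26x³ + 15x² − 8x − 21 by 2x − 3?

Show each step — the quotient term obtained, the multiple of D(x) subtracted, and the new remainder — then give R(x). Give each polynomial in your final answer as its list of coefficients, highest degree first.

R = [-6]

Step 1: lead(−12x⁸ + 8x⁷ + 17x⁶ + 7x⁵ + x⁴ − 26x³ + 15x² − 8x − 21) ÷ lead(D) = −12x⁸ ÷ 2x = −6x⁷. Subtract (−6x⁷)·D = −12x⁸ + 18x⁷. Remainder: −10x⁷ + 17x⁶ + 7x⁵ + x⁴ − 26x³ + 15x² − 8x − 21.
Step 2: lead(−10x⁷ + 17x⁶ + 7x⁵ + x⁴ − 26x³ + 15x² − 8x − 21) ÷ lead(D) = −10x⁷ ÷ 2x = −5x⁶. Subtract (−5x⁶)·D = −10x⁷ + 15x⁶. Remainder: 2x⁶ + 7x⁵ + x⁴ − 26x³ + 15x² − 8x − 21.
Step 3: lead(2x⁶ + 7x⁵ + x⁴ − 26x³ + 15x² − 8x − 21) ÷ lead(D) = 2x⁶ ÷ 2x = x⁵. Subtract (x⁵)·D = 2x⁶ − 3x⁵. Remainder: 10x⁵ + x⁴ − 26x³ + 15x² − 8x − 21.
Step 4: lead(10x⁵ + x⁴ − 26x³ + 15x² − 8x − 21) ÷ lead(D) = 10x⁵ ÷ 2x = 5x⁴. Subtract (5x⁴)·D = 10x⁵ − 15x⁴. Remainder: 16x⁴ − 26x³ + 15x² − 8x − 21.
Step 5: lead(16x⁴ − 26x³ + 15x² − 8x − 21) ÷ lead(D) = 16x⁴ ÷ 2x = 8x³. Subtract (8x³)·D = 16x⁴ − 24x³. Remainder: −2x³ + 15x² − 8x − 21.
Step 6: lead(−2x³ + 15x² − 8x − 21) ÷ lead(D) = −2x³ ÷ 2x = −x². Subtract (−x²)·D = −2x³ + 3x². Remainder: 12x² − 8x − 21.
Step 7: lead(12x² − 8x − 21) ÷ lead(D) = 12x² ÷ 2x = 6x. Subtract (6x)·D = 12x² − 18x. Remainder: 10x − 21.
Step 8: lead(10x − 21) ÷ lead(D) = 10x ÷ 2x = 5. Subtract (5)·D = 10x − 15. Remainder: −6.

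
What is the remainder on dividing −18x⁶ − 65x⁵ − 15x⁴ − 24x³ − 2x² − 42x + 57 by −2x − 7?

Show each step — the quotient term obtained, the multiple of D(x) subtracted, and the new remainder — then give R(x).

Step 1: lead(−18x⁶ − 65x⁵ − 15x⁴ − 24x³ − 2x² − 42x + 57) ÷ lead(D) = −18x⁶ ÷ −2x = 9x⁵. Subtract (9x⁵)·D = −18x⁶ − 63x⁵. Remainder: −2x⁵ − 15x⁴ − 24x³ − 2x² − 42x + 57.
Step 2: lead(−2x⁵ − 15x⁴ − 24x³ − 2x² − 42x + 57) ÷ lead(D) = −2x⁵ ÷ −2x = x⁴. Subtract (x⁴)·D = −2x⁵ − 7x⁴. Remainder: −8x⁴ − 24x³ − 2x² − 42x + 57.
Step 3: lead(−8x⁴ − 24x³ − 2x² − 42x + 57) ÷ lead(D) = −8x⁴ ÷ −2x = 4x³. Subtract (4x³)·D = −8x⁴ − 28x³. Remainder: 4x³ − 2x² − 42x + 57.
Step 4: lead(4x³ − 2x² − 42x + 57) ÷ lead(D) = 4x³ ÷ −2x = −2x². Subtract (−2x²)·D = 4x³ + 14x². Remainder: −16x² − 42x + 57.
Step 5: lead(−16x² − 42x + 57) ÷ lead(D) = −16x² ÷ −2x = 8x. Subtract (8x)·D = −16x² − 56x. Remainder: 14x + 57.
Step 6: lead(14x + 57) ÷ lead(D) = 14x ÷ −2x = −7. Subtract (−7)·D = 14x + 49. Remainder: 8.

R(x) = 8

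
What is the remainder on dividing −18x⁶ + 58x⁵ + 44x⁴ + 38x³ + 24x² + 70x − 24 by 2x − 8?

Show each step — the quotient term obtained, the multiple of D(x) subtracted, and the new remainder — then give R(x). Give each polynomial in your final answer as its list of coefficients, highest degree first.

R = [0]

Step 1: lead(−18x⁶ + 58x⁵ + 44x⁴ + 38x³ + 24x² + 70x − 24) ÷ lead(D) = −18x⁶ ÷ 2x = −9x⁵. Subtract (−9x⁵)·D = −18x⁶ + 72x⁵. Remainder: −14x⁵ + 44x⁴ + 38x³ + 24x² + 70x − 24.
Step 2: lead(−14x⁵ + 44x⁴ + 38x³ + 24x² + 70x − 24) ÷ lead(D) = −14x⁵ ÷ 2x = −7x⁴. Subtract (−7x⁴)·D = −14x⁵ + 56x⁴. Remainder: −12x⁴ + 38x³ + 24x² + 70x − 24.
Step 3: lead(−12x⁴ + 38x³ + 24x² + 70x − 24) ÷ lead(D) = −12x⁴ ÷ 2x = −6x³. Subtract (−6x³)·D = −12x⁴ + 48x³. Remainder: −10x³ + 24x² + 70x − 24.
Step 4: lead(−10x³ + 24x² + 70x − 24) ÷ lead(D) = −10x³ ÷ 2x = −5x². Subtract (−5x²)·D = −10x³ + 40x². Remainder: −16x² + 70x − 24.
Step 5: lead(−16x² + 70x − 24) ÷ lead(D) = −16x² ÷ 2x = −8x. Subtract (−8x)·D = −16x² + 64x. Remainder: 6x − 24.
Step 6: lead(6x − 24) ÷ lead(D) = 6x ÷ 2x = 3. Subtract (3)·D = 6x − 24. Remainder: 0.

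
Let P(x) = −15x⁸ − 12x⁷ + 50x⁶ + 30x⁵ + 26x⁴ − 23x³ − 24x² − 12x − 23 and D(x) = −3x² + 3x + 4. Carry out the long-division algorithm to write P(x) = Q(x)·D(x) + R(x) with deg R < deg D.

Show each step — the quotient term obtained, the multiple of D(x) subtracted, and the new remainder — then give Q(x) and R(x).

Step 1: lead(−15x⁸ − 12x⁷ + 50x⁶ + 30x⁵ + 26x⁴ − 23x³ − 24x² − 12x − 23) ÷ lead(D) = −15x⁸ ÷ −3x² = 5x⁶. Subtract (5x⁶)·D = −15x⁸ + 15x⁷ + 20x⁶. Remainder: −27x⁷ + 30x⁶ + 30x⁵ + 26x⁴ − 23x³ − 24x² − 12x − 23.
Step 2: lead(−27x⁷ + 30x⁶ + 30x⁵ + 26x⁴ − 23x³ − 24x² − 12x − 23) ÷ lead(D) = −27x⁷ ÷ −3x² = 9x⁵. Subtract (9x⁵)·D = −27x⁷ + 27x⁶ + 36x⁵. Remainder: 3x⁶ − 6x⁵ + 26x⁴ − 23x³ − 24x² − 12x − 23.
Step 3: lead(3x⁶ − 6x⁵ + 26x⁴ − 23x³ − 24x² − 12x − 23) ÷ lead(D) = 3x⁶ ÷ −3x² = −x⁴. Subtract (−x⁴)·D = 3x⁶ − 3x⁵ − 4x⁴. Remainder: −3x⁵ + 30x⁴ − 23x³ − 24x² − 12x − 23.
Step 4: lead(−3x⁵ + 30x⁴ − 23x³ − 24x² − 12x − 23) ÷ lead(D) = −3x⁵ ÷ −3x² = x³. Subtract (x³)·D = −3x⁵ + 3x⁴ + 4x³. Remainder: 27x⁴ − 27x³ − 24x² − 12x − 23.
Step 5: lead(27x⁴ − 27x³ − 24x² − 12x − 23) ÷ lead(D) = 27x⁴ ÷ −3x² = −9x². Subtract (−9x²)·D = 27x⁴ − 27x³ − 36x². Remainder: 12x² − 12x − 23.
Step 6: lead(12x² − 12x − 23) ÷ lead(D) = 12x² ÷ −3x² = −4. Subtract (−4)·D = 12x² − 12x − 16. Remainder: −7.

Q(x) = 5x⁶ + 9x⁵ − x⁴ + x³ − 9x² − 4; R(x) = −7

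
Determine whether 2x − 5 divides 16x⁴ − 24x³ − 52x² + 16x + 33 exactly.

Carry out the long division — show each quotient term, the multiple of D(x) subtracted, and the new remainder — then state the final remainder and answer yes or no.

R(x) = −2, so D(x) is not a factor of P(x). no

Step 1: lead(16x⁴ − 24x³ − 52x² + 16x + 33) ÷ lead(D) = 16x⁴ ÷ 2x = 8x³. Subtract (8x³)·D = 16x⁴ − 40x³. Remainder: 16x³ − 52x² + 16x + 33.
Step 2: lead(16x³ − 52x² + 16x + 33) ÷ lead(D) = 16x³ ÷ 2x = 8x². Subtract (8x²)·D = 16x³ − 40x². Remainder: −12x² + 16x + 33.
Step 3: lead(−12x² + 16x + 33) ÷ lead(D) = −12x² ÷ 2x = −6x. Subtract (−6x)·D = −12x² + 30x. Remainder: −14x + 33.
Step 4: lead(−14x + 33) ÷ lead(D) = −14x ÷ 2x = −7. Subtract (−7)·D = −14x + 35. Remainder: −2.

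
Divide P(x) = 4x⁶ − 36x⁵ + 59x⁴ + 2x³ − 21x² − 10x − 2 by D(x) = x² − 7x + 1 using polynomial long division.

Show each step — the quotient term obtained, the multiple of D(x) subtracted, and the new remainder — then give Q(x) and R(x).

Step 1: lead(4x⁶ − 36x⁵ + 59x⁴ + 2x³ − 21x² − 10x − 2) ÷ lead(D) = 4x⁶ ÷ x² = 4x⁴. Subtract (4x⁴)·D = 4x⁶ − 28x⁵ + 4x⁴. Remainder: −8x⁵ + 55x⁴ + 2x³ − 21x² − 10x − 2.
Step 2: lead(−8x⁵ + 55x⁴ + 2x³ − 21x² − 10x − 2) ÷ lead(D) = −8x⁵ ÷ x² = −8x³. Subtract (−8x³)·D = −8x⁵ + 56x⁴ − 8x³. Remainder: −x⁴ + 10x³ − 21x² − 10x − 2.
Step 3: lead(−x⁴ + 10x³ − 21x² − 10x − 2) ÷ lead(D) = −x⁴ ÷ x² = −x². Subtract (−x²)·D = −x⁴ + 7x³ − x². Remainder: 3x³ − 20x² − 10x − 2.
Step 4: lead(3x³ − 20x² − 10x − 2) ÷ lead(D) = 3x³ ÷ x² = 3x. Subtract (3x)·D = 3x³ − 21x² + 3x. Remainder: x² − 13x − 2.
Step 5: lead(x² − 13x − 2) ÷ lead(D) = x² ÷ x² = 1. Subtract (1)·D = x² − 7x + 1. Remainder: −6x − 3.

Q(x) = 4x⁴ − 8x³ − x² + 3x + 1; R(x) = −6x − 3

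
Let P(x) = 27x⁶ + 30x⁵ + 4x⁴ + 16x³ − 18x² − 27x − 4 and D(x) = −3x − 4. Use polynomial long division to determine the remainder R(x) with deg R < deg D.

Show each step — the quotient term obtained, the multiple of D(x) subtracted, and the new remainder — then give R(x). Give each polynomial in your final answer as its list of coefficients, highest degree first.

Step 1: lead(27x⁶ + 30x⁵ + 4x⁴ + 16x³ − 18x² − 27x − 4) ÷ lead(D) = 27x⁶ ÷ −3x = −9x⁵. Subtract (−9x⁵)·D = 27x⁶ + 36x⁵. Remainder: −6x⁵ + 4x⁴ + 16x³ − 18x² − 27x − 4.
Step 2: lead(−6x⁵ + 4x⁴ + 16x³ − 18x² − 27x − 4) ÷ lead(D) = −6x⁵ ÷ −3x = 2x⁴. Subtract (2x⁴)·D = −6x⁵ − 8x⁴. Remainder: 12x⁴ + 16x³ − 18x² − 27x − 4.
Step 3: lead(12x⁴ + 16x³ − 18x² − 27x − 4) ÷ lead(D) = 12x⁴ ÷ −3x = −4x³. Subtract (−4x³)·D = 12x⁴ + 16x³. Remainder: −18x² − 27x − 4.
Step 4: lead(−18x² − 27x − 4) ÷ lead(D) = −18x² ÷ −3x = 6x. Subtract (6x)·D = −18x² − 24x. Remainder: −3x − 4.
Step 5: lead(−3x − 4) ÷ lead(D) = −3x ÷ −3x = 1. Subtract (1)·D = −3x − 4. Remainder: 0.

R = [0]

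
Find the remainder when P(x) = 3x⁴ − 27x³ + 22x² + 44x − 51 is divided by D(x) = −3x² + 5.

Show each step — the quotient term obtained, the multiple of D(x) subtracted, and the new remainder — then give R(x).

R(x) = −x − 6

Step 1: lead(3x⁴ − 27x³ + 22x² + 44x − 51) ÷ lead(D) = 3x⁴ ÷ −3x² = −x². Subtract (−x²)·D = 3x⁴ − 5x². Remainder: −27x³ + 27x² + 44x − 51.
Step 2: lead(−27x³ + 27x² + 44x − 51) ÷ lead(D) = −27x³ ÷ −3x² = 9x. Subtract (9x)·D = −27x³ + 45x. Remainder: 27x² − x − 51.
Step 3: lead(27x² − x − 51) ÷ lead(D) = 27x² ÷ −3x² = −9. Subtract (−9)·D = 27x² − 45. Remainder: −x − 6.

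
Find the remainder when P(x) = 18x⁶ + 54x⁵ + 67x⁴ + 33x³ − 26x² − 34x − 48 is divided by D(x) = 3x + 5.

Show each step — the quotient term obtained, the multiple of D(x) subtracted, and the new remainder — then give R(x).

Step 1: lead(18x⁶ + 54x⁵ + 67x⁴ + 33x³ − 26x² − 34x − 48) ÷ lead(D) = 18x⁶ ÷ 3x = 6x⁵. Subtract (6x⁵)·D = 18x⁶ + 30x⁵. Remainder: 24x⁵ + 67x⁴ + 33x³ − 26x² − 34x − 48.
Step 2: lead(24x⁵ + 67x⁴ + 33x³ − 26x² − 34x − 48) ÷ lead(D) = 24x⁵ ÷ 3x = 8x⁴. Subtract (8x⁴)·D = 24x⁵ + 40x⁴. Remainder: 27x⁴ + 33x³ − 26x² − 34x − 48.
Step 3: lead(27x⁴ + 33x³ − 26x² − 34x − 48) ÷ lead(D) = 27x⁴ ÷ 3x = 9x³. Subtract (9x³)·D = 27x⁴ + 45x³. Remainder: −12x³ − 26x² − 34x − 48.
Step 4: lead(−12x³ − 26x² − 34x − 48) ÷ lead(D) = −12x³ ÷ 3x = −4x². Subtract (−4x²)·D = −12x³ − 20x². Remainder: −6x² − 34x − 48.
Step 5: lead(−6x² − 34x − 48) ÷ lead(D) = −6x² ÷ 3x = −2x. Subtract (−2x)·D = −6x² − 10x. Remainder: −24x − 48.
Step 6: lead(−24x − 48) ÷ lead(D) = −24x ÷ 3x = −8. Subtract (−8)·D = −24x − 40. Remainder: −8.

R(x) = −8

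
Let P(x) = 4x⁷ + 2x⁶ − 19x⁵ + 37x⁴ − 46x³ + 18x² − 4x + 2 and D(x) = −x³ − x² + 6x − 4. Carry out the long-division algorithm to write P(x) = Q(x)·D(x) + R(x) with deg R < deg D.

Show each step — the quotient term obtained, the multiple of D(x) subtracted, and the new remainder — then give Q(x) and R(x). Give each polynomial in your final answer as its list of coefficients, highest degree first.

Q = [-4, 2, -7, -2, -2]; R = [-6]

Step 1: lead(4x⁷ + 2x⁶ − 19x⁵ + 37x⁴ − 46x³ + 18x² − 4x + 2) ÷ lead(D) = 4x⁷ ÷ −x³ = −4x⁴. Subtract (−4x⁴)·D = 4x⁷ + 4x⁶ − 24x⁵ + 16x⁴. Remainder: −2x⁶ + 5x⁵ + 21x⁴ − 46x³ + 18x² − 4x + 2.
Step 2: lead(−2x⁶ + 5x⁵ + 21x⁴ − 46x³ + 18x² − 4x + 2) ÷ lead(D) = −2x⁶ ÷ −x³ = 2x³. Subtract (2x³)·D = −2x⁶ − 2x⁵ + 12x⁴ − 8x³. Remainder: 7x⁵ + 9x⁴ − 38x³ + 18x² − 4x + 2.
Step 3: lead(7x⁵ + 9x⁴ − 38x³ + 18x² − 4x + 2) ÷ lead(D) = 7x⁵ ÷ −x³ = −7x². Subtract (−7x²)·D = 7x⁵ + 7x⁴ − 42x³ + 28x². Remainder: 2x⁴ + 4x³ − 10x² − 4x + 2.
Step 4: lead(2x⁴ + 4x³ − 10x² − 4x + 2) ÷ lead(D) = 2x⁴ ÷ −x³ = −2x. Subtract (−2x)·D = 2x⁴ + 2x³ − 12x² + 8x. Remainder: 2x³ + 2x² − 12x + 2.
Step 5: lead(2x³ + 2x² − 12x + 2) ÷ lead(D) = 2x³ ÷ −x³ = −2. Subtract (−2)·D = 2x³ + 2x² − 12x + 8. Remainder: −6.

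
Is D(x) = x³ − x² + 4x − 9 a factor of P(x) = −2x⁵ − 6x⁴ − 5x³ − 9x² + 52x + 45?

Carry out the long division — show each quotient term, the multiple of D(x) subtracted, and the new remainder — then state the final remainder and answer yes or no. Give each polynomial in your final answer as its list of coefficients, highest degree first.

R = [0], so D(x) is a factor of P(x). yes

Step 1: lead(−2x⁵ − 6x⁴ − 5x³ − 9x² + 52x + 45) ÷ lead(D) = −2x⁵ ÷ x³ = −2x². Subtract (−2x²)·D = −2x⁵ + 2x⁴ − 8x³ + 18x². Remainder: −8x⁴ + 3x³ − 27x² + 52x + 45.
Step 2: lead(−8x⁴ + 3x³ − 27x² + 52x + 45) ÷ lead(D) = −8x⁴ ÷ x³ = −8x. Subtract (−8x)·D = −8x⁴ + 8x³ − 32x² + 72x. Remainder: −5x³ + 5x² − 20x + 45.
Step 3: lead(−5x³ + 5x² − 20x + 45) ÷ lead(D) = −5x³ ÷ x³ = −5. Subtract (−5)·D = −5x³ + 5x² − 20x + 45. Remainder: 0.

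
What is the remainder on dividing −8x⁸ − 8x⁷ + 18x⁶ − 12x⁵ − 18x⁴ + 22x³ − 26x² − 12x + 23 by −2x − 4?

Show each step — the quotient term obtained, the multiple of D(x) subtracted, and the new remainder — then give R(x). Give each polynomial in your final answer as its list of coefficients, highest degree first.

Step 1: lead(−8x⁸ − 8x⁷ + 18x⁶ − 12x⁵ − 18x⁴ + 22x³ − 26x² − 12x + 23) ÷ lead(D) = −8x⁸ ÷ −2x = 4x⁷. Subtract (4x⁷)·D = −8x⁸ − 16x⁷. Remainder: 8x⁷ + 18x⁶ − 12x⁵ − 18x⁴ + 22x³ − 26x² − 12x + 23.
Step 2: lead(8x⁷ + 18x⁶ − 12x⁵ − 18x⁴ + 22x³ − 26x² − 12x + 23) ÷ lead(D) = 8x⁷ ÷ −2x = −4x⁶. Subtract (−4x⁶)·D = 8x⁷ + 16x⁶. Remainder: 2x⁶ − 12x⁵ − 18x⁴ + 22x³ − 26x² − 12x + 23.
Step 3: lead(2x⁶ − 12x⁵ − 18x⁴ + 22x³ − 26x² − 12x + 23) ÷ lead(D) = 2x⁶ ÷ −2x = −x⁵. Subtract (−x⁵)·D = 2x⁶ + 4x⁵. Remainder: −16x⁵ − 18x⁴ + 22x³ − 26x² − 12x + 23.
Step 4: lead(−16x⁵ − 18x⁴ + 22x³ − 26x² − 12x + 23) ÷ lead(D) = −16x⁵ ÷ −2x = 8x⁴. Subtract (8x⁴)·D = −16x⁵ − 32x⁴. Remainder: 14x⁴ + 22x³ − 26x² − 12x + 23.
Step 5: lead(14x⁴ + 22x³ − 26x² − 12x + 23) ÷ lead(D) = 14x⁴ ÷ −2x = −7x³. Subtract (−7x³)·D = 14x⁴ + 28x³. Remainder: −6x³ − 26x² − 12x + 23.
Step 6: lead(−6x³ − 26x² − 12x + 23) ÷ lead(D) = −6x³ ÷ −2x = 3x². Subtract (3x²)·D = −6x³ − 12x². Remainder: −14x² − 12x + 23.
Step 7: lead(−14x² − 12x + 23) ÷ lead(D) = −14x² ÷ −2x = 7x. Subtract (7x)·D = −14x² − 28x. Remainder: 16x + 23.
Step 8: lead(16x + 23) ÷ lead(D) = 16x ÷ −2x = −8. Subtract (−8)·D = 16x + 32. Remainder: −9.

R = [-9]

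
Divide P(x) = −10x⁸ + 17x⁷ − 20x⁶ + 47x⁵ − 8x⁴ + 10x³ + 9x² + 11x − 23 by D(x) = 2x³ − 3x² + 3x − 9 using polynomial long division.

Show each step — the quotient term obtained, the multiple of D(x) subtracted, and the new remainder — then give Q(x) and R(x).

Step 1: lead(−10x⁸ + 17x⁷ − 20x⁶ + 47x⁵ − 8x⁴ + 10x³ + 9x² + 11x − 23) ÷ lead(D) = −10x⁸ ÷ 2x³ = −5x⁵. Subtract (−5x⁵)·D = −10x⁸ + 15x⁷ − 15x⁶ + 45x⁵. Remainder: 2x⁷ − 5x⁶ + 2x⁵ − 8x⁴ + 10x³ + 9x² + 11x − 23.
Step 2: lead(2x⁷ − 5x⁶ + 2x⁵ − 8x⁴ + 10x³ + 9x² + 11x − 23) ÷ lead(D) = 2x⁷ ÷ 2x³ = x⁴. Subtract (x⁴)·D = 2x⁷ − 3x⁶ + 3x⁵ − 9x⁴. Remainder: −2x⁶ − x⁵ + x⁴ + 10x³ + 9x² + 11x − 23.
Step 3: lead(−2x⁶ − x⁵ + x⁴ + 10x³ + 9x² + 11x − 23) ÷ lead(D) = −2x⁶ ÷ 2x³ = −x³. Subtract (−x³)·D = −2x⁶ + 3x⁵ − 3x⁴ + 9x³. Remainder: −4x⁵ + 4x⁴ + x³ + 9x² + 11x − 23.
Step 4: lead(−4x⁵ + 4x⁴ + x³ + 9x² + 11x − 23) ÷ lead(D) = −4x⁵ ÷ 2x³ = −2x². Subtract (−2x²)·D = −4x⁵ + 6x⁴ − 6x³ + 18x². Remainder: −2x⁴ + 7x³ − 9x² + 11x − 23.
Step 5: lead(−2x⁴ + 7x³ − 9x² + 11x − 23) ÷ lead(D) = −2x⁴ ÷ 2x³ = −x. Subtract (−x)·D = −2x⁴ + 3x³ − 3x² + 9x. Remainder: 4x³ − 6x² + 2x − 23.
Step 6: lead(4x³ − 6x² + 2x − 23) ÷ lead(D) = 4x³ ÷ 2x³ = 2. Subtract (2)·D = 4x³ − 6x² + 6x − 18. Remainder: −4x − 5.

Q(x) = −5x⁵ + x⁴ − x³ − 2x² − x + 2; R(x) = −4x − 5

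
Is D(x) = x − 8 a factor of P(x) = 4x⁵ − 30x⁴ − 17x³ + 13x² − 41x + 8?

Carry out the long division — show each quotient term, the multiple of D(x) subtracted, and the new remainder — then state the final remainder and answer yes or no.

R(x) = 0, so D(x) is a factor of P(x). yes

Step 1: lead(4x⁵ − 30x⁴ − 17x³ + 13x² − 41x + 8) ÷ lead(D) = 4x⁵ ÷ x = 4x⁴. Subtract (4x⁴)·D = 4x⁵ − 32x⁴. Remainder: 2x⁴ − 17x³ + 13x² − 41x + 8.
Step 2: lead(2x⁴ − 17x³ + 13x² − 41x + 8) ÷ lead(D) = 2x⁴ ÷ x = 2x³. Subtract (2x³)·D = 2x⁴ − 16x³. Remainder: −x³ + 13x² − 41x + 8.
Step 3: lead(−x³ + 13x² − 41x + 8) ÷ lead(D) = −x³ ÷ x = −x². Subtract (−x²)·D = −x³ + 8x². Remainder: 5x² − 41x + 8.
Step 4: lead(5x² − 41x + 8) ÷ lead(D) = 5x² ÷ x = 5x. Subtract (5x)·D = 5x² − 40x. Remainder: −x + 8.
Step 5: lead(−x + 8) ÷ lead(D) = −x ÷ x = −1. Subtract (−1)·D = −x + 8. Remainder: 0.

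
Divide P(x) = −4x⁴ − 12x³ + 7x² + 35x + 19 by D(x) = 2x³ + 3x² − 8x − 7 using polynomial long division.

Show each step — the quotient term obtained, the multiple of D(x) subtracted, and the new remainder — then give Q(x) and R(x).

Q(x) = −2x − 3; R(x) = −3x − 2

Step 1: lead(−4x⁴ − 12x³ + 7x² + 35x + 19) ÷ lead(D) = −4x⁴ ÷ 2x³ = −2x. Subtract (−2x)·D = −4x⁴ − 6x³ + 16x² + 14x. Remainder: −6x³ − 9x² + 21x + 19.
Step 2: lead(−6x³ − 9x² + 21x + 19) ÷ lead(D) = −6x³ ÷ 2x³ = −3. Subtract (−3)·D = −6x³ − 9x² + 24x + 21. Remainder: −3x − 2.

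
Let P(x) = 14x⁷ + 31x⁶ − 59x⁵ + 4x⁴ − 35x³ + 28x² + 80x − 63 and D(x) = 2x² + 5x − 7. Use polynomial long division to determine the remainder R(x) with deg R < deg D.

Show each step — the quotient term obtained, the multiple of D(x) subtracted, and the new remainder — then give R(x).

R(x) = 0

Step 1: lead(14x⁷ + 31x⁶ − 59x⁵ + 4x⁴ − 35x³ + 28x² + 80x − 63) ÷ lead(D) = 14x⁷ ÷ 2x² = 7x⁵. Subtract (7x⁵)·D = 14x⁷ + 35x⁶ − 49x⁵. Remainder: −4x⁶ − 10x⁵ + 4x⁴ − 35x³ + 28x² + 80x − 63.
Step 2: lead(−4x⁶ − 10x⁵ + 4x⁴ − 35x³ + 28x² + 80x − 63) ÷ lead(D) = −4x⁶ ÷ 2x² = −2x⁴. Subtract (−2x⁴)·D = −4x⁶ − 10x⁵ + 14x⁴. Remainder: −10x⁴ − 35x³ + 28x² + 80x − 63.
Step 3: lead(−10x⁴ − 35x³ + 28x² + 80x − 63) ÷ lead(D) = −10x⁴ ÷ 2x² = −5x². Subtract (−5x²)·D = −10x⁴ − 25x³ + 35x². Remainder: −10x³ − 7x² + 80x − 63.
Step 4: lead(−10x³ − 7x² + 80x − 63) ÷ lead(D) = −10x³ ÷ 2x² = −5x. Subtract (−5x)·D = −10x³ − 25x² + 35x. Remainder: 18x² + 45x − 63.
Step 5: lead(18x² + 45x − 63) ÷ lead(D) = 18x² ÷ 2x² = 9. Subtract (9)·D = 18x² + 45x − 63. Remainder: 0.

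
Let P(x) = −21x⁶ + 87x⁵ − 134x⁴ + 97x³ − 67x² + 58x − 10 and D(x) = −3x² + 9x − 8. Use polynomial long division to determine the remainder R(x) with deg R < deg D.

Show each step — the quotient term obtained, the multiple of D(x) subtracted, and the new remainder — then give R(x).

R(x) = 6

Step 1: lead(−21x⁶ + 87x⁵ − 134x⁴ + 97x³ − 67x² + 58x − 10) ÷ lead(D) = −21x⁶ ÷ −3x² = 7x⁴. Subtract (7x⁴)·D = −21x⁶ + 63x⁵ − 56x⁴. Remainder: 24x⁵ − 78x⁴ + 97x³ − 67x² + 58x − 10.
Step 2: lead(24x⁵ − 78x⁴ + 97x³ − 67x² + 58x − 10) ÷ lead(D) = 24x⁵ ÷ −3x² = −8x³. Subtract (−8x³)·D = 24x⁵ − 72x⁴ + 64x³. Remainder: −6x⁴ + 33x³ − 67x² + 58x − 10.
Step 3: lead(−6x⁴ + 33x³ − 67x² + 58x − 10) ÷ lead(D) = −6x⁴ ÷ −3x² = 2x². Subtract (2x²)·D = −6x⁴ + 18x³ − 16x². Remainder: 15x³ − 51x² + 58x − 10.
Step 4: lead(15x³ − 51x² + 58x − 10) ÷ lead(D) = 15x³ ÷ −3x² = −5x. Subtract (−5x)·D = 15x³ − 45x² + 40x. Remainder: −6x² + 18x − 10.
Step 5: lead(−6x² + 18x − 10) ÷ lead(D) = −6x² ÷ −3x² = 2. Subtract (2)·D = −6x² + 18x − 16. Remainder: 6.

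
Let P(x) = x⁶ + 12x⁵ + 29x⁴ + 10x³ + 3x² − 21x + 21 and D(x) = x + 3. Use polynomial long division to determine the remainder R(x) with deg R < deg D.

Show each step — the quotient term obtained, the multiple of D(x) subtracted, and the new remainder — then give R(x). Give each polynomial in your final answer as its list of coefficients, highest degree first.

Step 1: lead(x⁶ + 12x⁵ + 29x⁴ + 10x³ + 3x² − 21x + 21) ÷ lead(D) = x⁶ ÷ x = x⁵. Subtract (x⁵)·D = x⁶ + 3x⁵. Remainder: 9x⁵ + 29x⁴ + 10x³ + 3x² − 21x + 21.
Step 2: lead(9x⁵ + 29x⁴ + 10x³ + 3x² − 21x + 21) ÷ lead(D) = 9x⁵ ÷ x = 9x⁴. Subtract (9x⁴)·D = 9x⁵ + 27x⁴. Remainder: 2x⁴ + 10x³ + 3x² − 21x + 21.
Step 3: lead(2x⁴ + 10x³ + 3x² − 21x + 21) ÷ lead(D) = 2x⁴ ÷ x = 2x³. Subtract (2x³)·D = 2x⁴ + 6x³. Remainder: 4x³ + 3x² − 21x + 21.
Step 4: lead(4x³ + 3x² − 21x + 21) ÷ lead(D) = 4x³ ÷ x = 4x². Subtract (4x²)·D = 4x³ + 12x². Remainder: −9x² − 21x + 21.
Step 5: lead(−9x² − 21x + 21) ÷ lead(D) = −9x² ÷ x = −9x. Subtract (−9x)·D = −9x² − 27x. Remainder: 6x + 21.
Step 6: lead(6x + 21) ÷ lead(D) = 6x ÷ x = 6. Subtract (6)·D = 6x + 18. Remainder: 3.

R = [3]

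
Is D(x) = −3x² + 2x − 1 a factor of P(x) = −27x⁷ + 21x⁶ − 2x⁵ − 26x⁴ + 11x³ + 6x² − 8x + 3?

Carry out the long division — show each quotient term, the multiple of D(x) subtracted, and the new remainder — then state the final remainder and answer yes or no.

Step 1: lead(−27x⁷ + 21x⁶ − 2x⁵ − 26x⁴ + 11x³ + 6x² − 8x + 3) ÷ lead(D) = −27x⁷ ÷ −3x² = 9x⁵. Subtract (9x⁵)·D = −27x⁷ + 18x⁶ − 9x⁵. Remainder: 3x⁶ + 7x⁵ − 26x⁴ + 11x³ + 6x² − 8x + 3.
Step 2: lead(3x⁶ + 7x⁵ − 26x⁴ + 11x³ + 6x² − 8x + 3) ÷ lead(D) = 3x⁶ ÷ −3x² = −x⁴. Subtract (−x⁴)·D = 3x⁶ − 2x⁵ + x⁴. Remainder: 9x⁵ − 27x⁴ + 11x³ + 6x² − 8x + 3.
Step 3: lead(9x⁵ − 27x⁴ + 11x³ + 6x² − 8x + 3) ÷ lead(D) = 9x⁵ ÷ −3x² = −3x³. Subtract (−3x³)·D = 9x⁵ − 6x⁴ + 3x³. Remainder: −21x⁴ + 8x³ + 6x² − 8x + 3.
Step 4: lead(−21x⁴ + 8x³ + 6x² − 8x + 3) ÷ lead(D) = −21x⁴ ÷ −3x² = 7x². Subtract (7x²)·D = −21x⁴ + 14x³ − 7x². Remainder: −6x³ + 13x² − 8x + 3.
Step 5: lead(−6x³ + 13x² − 8x + 3) ÷ lead(D) = −6x³ ÷ −3x² = 2x. Subtract (2x)·D = −6x³ + 4x² − 2x. Remainder: 9x² − 6x + 3.
Step 6: lead(9x² − 6x + 3) ÷ lead(D) = 9x² ÷ −3x² = −3. Subtract (−3)·D = 9x² − 6x + 3. Remainder: 0.

R(x) = 0, so D(x) is a factor of P(x). yes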